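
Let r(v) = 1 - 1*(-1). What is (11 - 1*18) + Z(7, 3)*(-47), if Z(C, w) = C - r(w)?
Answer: -242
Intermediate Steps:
r(v) = 2 (r(v) = 1 + 1 = 2)
Z(C, w) = -2 + C (Z(C, w) = C - 1*2 = C - 2 = -2 + C)
(11 - 1*18) + Z(7, 3)*(-47) = (11 - 1*18) + (-2 + 7)*(-47) = (11 - 18) + 5*(-47) = -7 - 235 = -242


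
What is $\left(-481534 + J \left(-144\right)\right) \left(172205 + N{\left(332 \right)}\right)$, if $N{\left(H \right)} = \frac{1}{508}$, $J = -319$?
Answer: $- \frac{19053087229659}{254} \approx -7.5012 \cdot 10^{10}$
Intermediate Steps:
$N{\left(H \right)} = \frac{1}{508}$
$\left(-481534 + J \left(-144\right)\right) \left(172205 + N{\left(332 \right)}\right) = \left(-481534 - -45936\right) \left(172205 + \frac{1}{508}\right) = \left(-481534 + 45936\right) \frac{87480141}{508} = \left(-435598\right) \frac{87480141}{508} = - \frac{19053087229659}{254}$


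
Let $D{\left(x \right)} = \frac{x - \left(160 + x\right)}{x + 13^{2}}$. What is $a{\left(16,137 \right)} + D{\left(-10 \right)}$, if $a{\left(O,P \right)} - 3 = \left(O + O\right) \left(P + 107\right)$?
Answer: $\frac{1241789}{159} \approx 7810.0$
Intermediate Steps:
$a{\left(O,P \right)} = 3 + 2 O \left(107 + P\right)$ ($a{\left(O,P \right)} = 3 + \left(O + O\right) \left(P + 107\right) = 3 + 2 O \left(107 + P\right)$)
$D{\left(x \right)} = - \frac{160}{169 + x}$ ($D{\left(x \right)} = - \frac{160}{x + 169} = - \frac{160}{169 + x}$)
$a{\left(16,137 \right)} + D{\left(-10 \right)} = \left(3 + 214 \cdot 16 + 2 \cdot 16 \cdot 137\right) - \frac{160}{169 - 10} = \left(3 + 3424 + 4384\right) - \frac{160}{159} = 7811 - \frac{160}{159} = \frac{1241789}{159}$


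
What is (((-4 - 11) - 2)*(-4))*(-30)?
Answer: -2040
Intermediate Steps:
(((-4 - 11) - 2)*(-4))*(-30) = ((-15 - 2)*(-4))*(-30) = -17*(-4)*(-30) = 68*(-30) = -2040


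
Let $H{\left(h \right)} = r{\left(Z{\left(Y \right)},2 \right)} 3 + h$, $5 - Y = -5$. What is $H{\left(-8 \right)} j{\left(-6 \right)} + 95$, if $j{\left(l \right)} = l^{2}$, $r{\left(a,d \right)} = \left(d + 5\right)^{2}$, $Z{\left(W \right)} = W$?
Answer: $5099$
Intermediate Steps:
$Y = 10$ ($Y = 5 - -5 = 5 + 5 = 10$)
$r{\left(a,d \right)} = \left(5 + d\right)^{2}$
$H{\left(h \right)} = 147 + h$ ($H{\left(h \right)} = \left(5 + 2\right)^{2} \cdot 3 + h = 7^{2} \cdot 3 + h = 49 \cdot 3 + h = 147 + h$)
$H{\left(-8 \right)} j{\left(-6 \right)} + 95 = \left(147 - 8\right) \left(-6\right)^{2} + 95 = 139 \cdot 36 + 95 = 5004 + 95 = 5099$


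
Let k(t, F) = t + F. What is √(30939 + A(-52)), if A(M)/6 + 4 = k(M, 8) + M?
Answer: 3*√3371 ≈ 174.18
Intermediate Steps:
k(t, F) = F + t
A(M) = 24 + 12*M (A(M) = -24 + 6*((8 + M) + M) = -24 + 6*(8 + 2*M) = -24 + (48 + 12*M) = 24 + 12*M)
√(30939 + A(-52)) = √(30939 + (24 + 12*(-52))) = √(30939 + (24 - 624)) = √(30939 - 600) = √30339 = 3*√3371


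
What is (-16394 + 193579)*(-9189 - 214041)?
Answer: -39553007550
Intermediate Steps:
(-16394 + 193579)*(-9189 - 214041) = 177185*(-223230) = -39553007550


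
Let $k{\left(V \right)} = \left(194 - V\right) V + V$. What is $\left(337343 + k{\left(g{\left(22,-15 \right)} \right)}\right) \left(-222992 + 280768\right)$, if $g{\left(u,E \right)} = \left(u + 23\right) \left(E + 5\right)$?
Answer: $2720845168$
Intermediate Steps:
$g{\left(u,E \right)} = \left(5 + E\right) \left(23 + u\right)$ ($g{\left(u,E \right)} = \left(23 + u\right) \left(5 + E\right) = \left(5 + E\right) \left(23 + u\right)$)
$k{\left(V \right)} = V + V \left(194 - V\right)$ ($k{\left(V \right)} = V \left(194 - V\right) + V = V + V \left(194 - V\right)$)
$\left(337343 + k{\left(g{\left(22,-15 \right)} \right)}\right) \left(-222992 + 280768\right) = \left(337343 + \left(115 + 5 \cdot 22 + 23 \left(-15\right) - 330\right) \left(195 - \left(115 + 5 \cdot 22 + 23 \left(-15\right) - 330\right)\right)\right) \left(-222992 + 280768\right) = \left(337343 + \left(115 + 110 - 345 - 330\right) \left(195 - \left(115 + 110 - 345 - 330\right)\right)\right) 57776 = \left(337343 - 450 \left(195 - -450\right)\right) 57776 = \left(337343 - 450 \left(195 + 450\right)\right) 57776 = \left(337343 - 290250\right) 57776 = 47093 \cdot 57776 = 2720845168$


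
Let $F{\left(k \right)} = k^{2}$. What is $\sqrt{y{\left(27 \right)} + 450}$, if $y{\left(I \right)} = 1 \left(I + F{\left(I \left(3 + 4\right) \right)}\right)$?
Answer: $3 \sqrt{4022} \approx 190.26$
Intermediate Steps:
$y{\left(I \right)} = I + 49 I^{2}$ ($y{\left(I \right)} = 1 \left(I + \left(I \left(3 + 4\right)\right)^{2}\right) = 1 \left(I + \left(I 7\right)^{2}\right) = 1 \left(I + \left(7 I\right)^{2}\right) = 1 \left(I + 49 I^{2}\right) = I + 49 I^{2}$)
$\sqrt{y{\left(27 \right)} + 450} = \sqrt{27 \left(1 + 49 \cdot 27\right) + 450} = \sqrt{27 \left(1 + 1323\right) + 450} = \sqrt{27 \cdot 1324 + 450} = \sqrt{35748 + 450} = \sqrt{36198} = 3 \sqrt{4022}$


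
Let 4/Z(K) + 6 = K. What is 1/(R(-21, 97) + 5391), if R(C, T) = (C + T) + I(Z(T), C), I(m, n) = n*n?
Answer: 1/5908 ≈ 0.00016926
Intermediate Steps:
Z(K) = 4/(-6 + K)
I(m, n) = n²
R(C, T) = C + T + C² (R(C, T) = (C + T) + C² = C + T + C²)
1/(R(-21, 97) + 5391) = 1/((-21 + 97 + (-21)²) + 5391) = 1/((-21 + 97 + 441) + 5391) = 1/(517 + 5391) = 1/5908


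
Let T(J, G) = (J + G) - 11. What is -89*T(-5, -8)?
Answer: 2136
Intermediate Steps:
T(J, G) = -11 + G + J (T(J, G) = (G + J) - 11 = -11 + G + J)
-89*T(-5, -8) = -89*(-11 - 8 - 5) = -89*(-24) = 2136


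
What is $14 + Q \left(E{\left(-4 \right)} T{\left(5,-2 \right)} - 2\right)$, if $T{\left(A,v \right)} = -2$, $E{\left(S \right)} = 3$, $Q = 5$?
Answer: $-26$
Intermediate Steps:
$14 + Q \left(E{\left(-4 \right)} T{\left(5,-2 \right)} - 2\right) = 14 + 5 \left(3 \left(-2\right) - 2\right) = 14 + 5 \left(-6 - 2\right) = 14 + 5 \left(-8\right) = 14 - 40 = -26$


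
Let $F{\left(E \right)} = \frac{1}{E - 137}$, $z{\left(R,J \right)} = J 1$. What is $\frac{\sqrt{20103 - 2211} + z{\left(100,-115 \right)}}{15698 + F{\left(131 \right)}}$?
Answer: $- \frac{690}{94187} + \frac{36 \sqrt{497}}{94187} \approx 0.0011951$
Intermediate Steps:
$z{\left(R,J \right)} = J$
$F{\left(E \right)} = \frac{1}{-137 + E}$ ($F{\left(E \right)} = \frac{1}{E - 137} = \frac{1}{-137 + E}$)
$\frac{\sqrt{20103 - 2211} + z{\left(100,-115 \right)}}{15698 + F{\left(131 \right)}} = \frac{\sqrt{20103 - 2211} - 115}{15698 + \frac{1}{-137 + 131}} = \frac{\sqrt{17892} - 115}{15698 + \frac{1}{-6}} = \frac{6 \sqrt{497} - 115}{15698 - \frac{1}{6}} = \frac{-115 + 6 \sqrt{497}}{\frac{94187}{6}} = \left(-115 + 6 \sqrt{497}\right) \frac{6}{94187} = - \frac{690}{94187} + \frac{36 \sqrt{497}}{94187}$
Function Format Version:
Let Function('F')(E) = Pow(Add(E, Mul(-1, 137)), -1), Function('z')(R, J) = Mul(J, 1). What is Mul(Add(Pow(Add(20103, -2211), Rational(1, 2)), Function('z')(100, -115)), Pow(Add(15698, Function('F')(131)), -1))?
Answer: Add(Rational(-690, 94187), Mul(Rational(36, 94187), Pow(497, Rational(1, 2)))) ≈ 0.0011951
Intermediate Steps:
Function('z')(R, J) = J
Function('F')(E) = Pow(Add(-137, E), -1) (Function('F')(E) = Pow(Add(E, -137), -1) = Pow(Add(-137, E), -1))
Mul(Add(Pow(Add(20103, -2211), Rational(1, 2)), Function('z')(100, -115)), Pow(Add(15698, Function('F')(131)), -1)) = Mul(Add(Pow(Add(20103, -2211), Rational(1, 2)), -115), Pow(Add(15698, Pow(Add(-137, 131), -1)), -1)) = Mul(Add(Pow(17892, Rational(1, 2)), -115), Pow(Add(15698, Pow(-6, -1)), -1)) = Mul(Add(Mul(6, Pow(497, Rational(1, 2))), -115), Pow(Add(15698, Rational(-1, 6)), -1)) = Mul(Add(-115, Mul(6, Pow(497, Rational(1, 2)))), Pow(Rational(94187, 6), -1)) = Mul(Add(-115, Mul(6, Pow(497, Rational(1, 2)))), Rational(6, 94187)) = Add(Rational(-690, 94187), Mul(Rational(36, 94187), Pow(497, Rational(1, 2))))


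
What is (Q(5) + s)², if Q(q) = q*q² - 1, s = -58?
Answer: 4356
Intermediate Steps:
Q(q) = -1 + q³ (Q(q) = q³ - 1 = -1 + q³)
(Q(5) + s)² = ((-1 + 5³) - 58)² = ((-1 + 125) - 58)² = (124 - 58)² = 66² = 4356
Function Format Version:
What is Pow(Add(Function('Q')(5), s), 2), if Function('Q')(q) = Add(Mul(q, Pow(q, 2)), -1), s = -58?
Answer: 4356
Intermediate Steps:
Function('Q')(q) = Add(-1, Pow(q, 3)) (Function('Q')(q) = Add(Pow(q, 3), -1) = Add(-1, Pow(q, 3)))
Pow(Add(Function('Q')(5), s), 2) = Pow(Add(Add(-1, Pow(5, 3)), -58), 2) = Pow(Add(Add(-1, 125), -58), 2) = Pow(Add(124, -58), 2) = Pow(66, 2) = 4356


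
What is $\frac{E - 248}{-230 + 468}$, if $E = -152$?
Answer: $- \frac{200}{119} \approx -1.6807$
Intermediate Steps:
$\frac{E - 248}{-230 + 468} = \frac{-152 - 248}{-230 + 468} = - \frac{400}{238} = \left(-400\right) \frac{1}{238} = - \frac{200}{119}$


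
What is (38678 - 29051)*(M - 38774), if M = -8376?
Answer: -453913050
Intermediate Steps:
(38678 - 29051)*(M - 38774) = (38678 - 29051)*(-8376 - 38774) = 9627*(-47150) = -453913050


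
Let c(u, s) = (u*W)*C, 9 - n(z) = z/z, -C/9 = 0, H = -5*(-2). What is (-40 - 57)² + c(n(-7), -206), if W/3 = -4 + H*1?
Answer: 9409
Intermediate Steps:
H = 10
C = 0 (C = -9*0 = 0)
W = 18 (W = 3*(-4 + 10*1) = 3*(-4 + 10) = 3*6 = 18)
n(z) = 8 (n(z) = 9 - z/z = 9 - 1*1 = 9 - 1 = 8)
c(u, s) = 0 (c(u, s) = (u*18)*0 = (18*u)*0 = 0)
(-40 - 57)² + c(n(-7), -206) = (-40 - 57)² + 0 = (-97)² + 0 = 9409 + 0 = 9409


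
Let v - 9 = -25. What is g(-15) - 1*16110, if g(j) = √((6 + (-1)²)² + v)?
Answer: -16110 + √33 ≈ -16104.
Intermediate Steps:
v = -16 (v = 9 - 25 = -16)
g(j) = √33 (g(j) = √((6 + (-1)²)² - 16) = √((6 + 1)² - 16) = √(7² - 16) = √(49 - 16) = √33)
g(-15) - 1*16110 = √33 - 1*16110 = √33 - 16110 = -16110 + √33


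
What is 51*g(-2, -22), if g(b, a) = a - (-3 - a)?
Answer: -2091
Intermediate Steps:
g(b, a) = 3 + 2*a (g(b, a) = a + (3 + a) = 3 + 2*a)
51*g(-2, -22) = 51*(3 + 2*(-22)) = 51*(3 - 44) = 51*(-41) = -2091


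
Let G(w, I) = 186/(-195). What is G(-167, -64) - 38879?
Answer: -2527197/65 ≈ -38880.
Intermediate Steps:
G(w, I) = -62/65 (G(w, I) = 186*(-1/195) = -62/65)
G(-167, -64) - 38879 = -62/65 - 38879 = -2527197/65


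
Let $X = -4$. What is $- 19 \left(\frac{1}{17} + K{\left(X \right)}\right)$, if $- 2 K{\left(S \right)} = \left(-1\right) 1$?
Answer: $- \frac{361}{34} \approx -10.618$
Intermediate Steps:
$K{\left(S \right)} = \frac{1}{2}$ ($K{\left(S \right)} = - \frac{\left(-1\right) 1}{2} = \left(- \frac{1}{2}\right) \left(-1\right) = \frac{1}{2}$)
$- 19 \left(\frac{1}{17} + K{\left(X \right)}\right) = - 19 \left(\frac{1}{17} + \frac{1}{2}\right) = \left(-19\right) \frac{19}{34} = - \frac{361}{34}$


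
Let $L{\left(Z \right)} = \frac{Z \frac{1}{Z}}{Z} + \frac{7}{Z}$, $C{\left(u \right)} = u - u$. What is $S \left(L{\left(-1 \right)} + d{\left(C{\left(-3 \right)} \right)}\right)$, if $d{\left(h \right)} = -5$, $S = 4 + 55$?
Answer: $-767$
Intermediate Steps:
$C{\left(u \right)} = 0$
$L{\left(Z \right)} = \frac{8}{Z}$ ($L{\left(Z \right)} = 1 \frac{1}{Z} + \frac{7}{Z} = \frac{1}{Z} + \frac{7}{Z} = \frac{8}{Z}$)
$S = 59$
$S \left(L{\left(-1 \right)} + d{\left(C{\left(-3 \right)} \right)}\right) = 59 \left(\frac{8}{-1} - 5\right) = 59 \left(8 \left(-1\right) - 5\right) = 59 \left(-8 - 5\right) = 59 \left(-13\right) = -767$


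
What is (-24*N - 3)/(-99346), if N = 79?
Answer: 1899/99346 ≈ 0.019115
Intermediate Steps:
(-24*N - 3)/(-99346) = (-24*79 - 3)/(-99346) = (-1896 - 3)*(-1/99346) = -1899*(-1/99346) = 1899/99346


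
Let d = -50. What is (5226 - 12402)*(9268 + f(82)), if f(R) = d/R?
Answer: -2726614488/41 ≈ -6.6503e+7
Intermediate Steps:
f(R) = -50/R
(5226 - 12402)*(9268 + f(82)) = (5226 - 12402)*(9268 - 50/82) = -7176*(9268 - 50*1/82) = -7176*(9268 - 25/41) = -7176*379963/41 = -2726614488/41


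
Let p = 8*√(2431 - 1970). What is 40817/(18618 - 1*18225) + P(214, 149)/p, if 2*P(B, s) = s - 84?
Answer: 40817/393 + 65*√461/7376 ≈ 104.05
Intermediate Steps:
P(B, s) = -42 + s/2 (P(B, s) = (s - 84)/2 = (-84 + s)/2 = -42 + s/2)
p = 8*√461 ≈ 171.77
40817/(18618 - 1*18225) + P(214, 149)/p = 40817/(18618 - 1*18225) + (-42 + (½)*149)/((8*√461)) = 40817/(18618 - 18225) + (-42 + 149/2)*(√461/3688) = 40817/393 + 65*(√461/3688)/2 = 40817*(1/393) + 65*√461/7376 = 40817/393 + 65*√461/7376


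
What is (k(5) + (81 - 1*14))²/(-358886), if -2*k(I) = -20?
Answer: -49/2966 ≈ -0.016521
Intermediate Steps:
k(I) = 10 (k(I) = -½*(-20) = 10)
(k(5) + (81 - 1*14))²/(-358886) = (10 + (81 - 1*14))²/(-358886) = (10 + (81 - 14))²*(-1/358886) = (10 + 67)²*(-1/358886) = 77²*(-1/358886) = 5929*(-1/358886) = -49/2966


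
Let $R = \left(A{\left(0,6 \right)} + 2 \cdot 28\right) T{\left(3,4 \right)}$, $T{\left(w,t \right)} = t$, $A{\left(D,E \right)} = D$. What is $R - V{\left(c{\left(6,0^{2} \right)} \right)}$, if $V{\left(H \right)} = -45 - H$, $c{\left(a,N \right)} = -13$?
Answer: $256$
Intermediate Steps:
$R = 224$ ($R = \left(0 + 2 \cdot 28\right) 4 = \left(0 + 56\right) 4 = 56 \cdot 4 = 224$)
$R - V{\left(c{\left(6,0^{2} \right)} \right)} = 224 - \left(-45 - -13\right) = 224 - \left(-45 + 13\right) = 224 - -32 = 224 + 32 = 256$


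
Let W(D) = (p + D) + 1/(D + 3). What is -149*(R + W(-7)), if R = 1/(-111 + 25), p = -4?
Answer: 288613/172 ≈ 1678.0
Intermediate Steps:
R = -1/86 (R = 1/(-86) = -1/86 ≈ -0.011628)
W(D) = -4 + D + 1/(3 + D) (W(D) = (-4 + D) + 1/(D + 3) = (-4 + D) + 1/(3 + D) = -4 + D + 1/(3 + D))
-149*(R + W(-7)) = -149*(-1/86 + (-11 + (-7)**2 - 1*(-7))/(3 - 7)) = -149*(-1/86 + (-11 + 49 + 7)/(-4)) = -149*(-1/86 - 1/4*45) = -149*(-1/86 - 45/4) = -149*(-1937/172) = 288613/172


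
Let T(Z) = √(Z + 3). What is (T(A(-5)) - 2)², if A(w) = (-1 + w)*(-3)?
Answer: (2 - √21)² ≈ 6.6697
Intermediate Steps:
A(w) = 3 - 3*w
T(Z) = √(3 + Z)
(T(A(-5)) - 2)² = (√(3 + (3 - 3*(-5))) - 2)² = (√(3 + (3 + 15)) - 2)² = (√(3 + 18) - 2)² = (√21 - 2)² = (-2 + √21)²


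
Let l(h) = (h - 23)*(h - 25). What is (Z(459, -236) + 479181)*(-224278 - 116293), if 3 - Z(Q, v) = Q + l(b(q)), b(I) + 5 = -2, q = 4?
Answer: -162712903815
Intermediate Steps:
b(I) = -7 (b(I) = -5 - 2 = -7)
l(h) = (-25 + h)*(-23 + h) (l(h) = (-23 + h)*(-25 + h) = (-25 + h)*(-23 + h))
Z(Q, v) = -957 - Q (Z(Q, v) = 3 - (Q + (575 + (-7)² - 48*(-7))) = 3 - (Q + (575 + 49 + 336)) = 3 - (Q + 960) = 3 - (960 + Q) = 3 + (-960 - Q) = -957 - Q)
(Z(459, -236) + 479181)*(-224278 - 116293) = ((-957 - 1*459) + 479181)*(-224278 - 116293) = ((-957 - 459) + 479181)*(-340571) = (-1416 + 479181)*(-340571) = 477765*(-340571) = -162712903815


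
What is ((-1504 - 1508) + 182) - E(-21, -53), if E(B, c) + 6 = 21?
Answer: -2845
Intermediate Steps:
E(B, c) = 15 (E(B, c) = -6 + 21 = 15)
((-1504 - 1508) + 182) - E(-21, -53) = ((-1504 - 1508) + 182) - 1*15 = (-3012 + 182) - 15 = -2830 - 15 = -2845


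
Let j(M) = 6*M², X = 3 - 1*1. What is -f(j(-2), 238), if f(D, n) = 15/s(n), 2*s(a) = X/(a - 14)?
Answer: -3360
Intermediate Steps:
X = 2 (X = 3 - 1 = 2)
s(a) = 1/(-14 + a) (s(a) = (2/(a - 14))/2 = (2/(-14 + a))/2 = 1/(-14 + a))
f(D, n) = -210 + 15*n (f(D, n) = 15/(1/(-14 + n)) = 15*(-14 + n) = -210 + 15*n)
-f(j(-2), 238) = -(-210 + 15*238) = -(-210 + 3570) = -1*3360 = -3360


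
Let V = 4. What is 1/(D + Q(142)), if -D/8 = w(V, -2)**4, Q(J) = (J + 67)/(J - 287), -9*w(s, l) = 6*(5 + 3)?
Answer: -11745/76038689 ≈ -0.00015446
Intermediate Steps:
w(s, l) = -16/3 (w(s, l) = -2*(5 + 3)/3 = -2*8/3 = -1/9*48 = -16/3)
Q(J) = (67 + J)/(-287 + J)
D = -524288/81 (D = -8*(-16/3)**4 = -8*65536/81 = -524288/81 ≈ -6472.7)
1/(D + Q(142)) = 1/(-524288/81 + (67 + 142)/(-287 + 142)) = 1/(-524288/81 + 209/(-145)) = 1/(-524288/81 - 1/145*209) = 1/(-524288/81 - 209/145) = 1/(-76038689/11745) = -11745/76038689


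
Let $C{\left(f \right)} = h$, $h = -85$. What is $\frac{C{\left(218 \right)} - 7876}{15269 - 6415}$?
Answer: $- \frac{419}{466} \approx -0.89914$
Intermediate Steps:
$C{\left(f \right)} = -85$
$\frac{C{\left(218 \right)} - 7876}{15269 - 6415} = \frac{-85 - 7876}{15269 - 6415} = - \frac{7961}{8854} = \left(-7961\right) \frac{1}{8854} = - \frac{419}{466}$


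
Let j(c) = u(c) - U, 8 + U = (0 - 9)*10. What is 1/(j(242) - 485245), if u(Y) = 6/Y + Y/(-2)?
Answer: -121/58717425 ≈ -2.0607e-6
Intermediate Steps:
u(Y) = 6/Y - Y/2 (u(Y) = 6/Y + Y*(-½) = 6/Y - Y/2)
U = -98 (U = -8 + (0 - 9)*10 = -8 - 9*10 = -8 - 90 = -98)
j(c) = 98 + 6/c - c/2 (j(c) = (6/c - c/2) - 1*(-98) = (6/c - c/2) + 98 = 98 + 6/c - c/2)
1/(j(242) - 485245) = 1/((98 + 6/242 - ½*242) - 485245) = 1/((98 + 6*(1/242) - 121) - 485245) = 1/((98 + 3/121 - 121) - 485245) = 1/(-2780/121 - 485245) = 1/(-58717425/121) = -121/58717425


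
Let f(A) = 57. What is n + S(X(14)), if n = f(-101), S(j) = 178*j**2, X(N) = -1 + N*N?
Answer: 6768507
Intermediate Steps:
X(N) = -1 + N**2
n = 57
n + S(X(14)) = 57 + 178*(-1 + 14**2)**2 = 57 + 178*(-1 + 196)**2 = 57 + 178*195**2 = 57 + 178*38025 = 57 + 6768450 = 6768507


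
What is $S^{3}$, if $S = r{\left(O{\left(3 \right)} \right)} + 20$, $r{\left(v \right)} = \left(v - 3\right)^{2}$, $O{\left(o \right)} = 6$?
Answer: $24389$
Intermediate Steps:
$r{\left(v \right)} = \left(-3 + v\right)^{2}$
$S = 29$ ($S = \left(-3 + 6\right)^{2} + 20 = 3^{2} + 20 = 9 + 20 = 29$)
$S^{3} = 29^{3} = 24389$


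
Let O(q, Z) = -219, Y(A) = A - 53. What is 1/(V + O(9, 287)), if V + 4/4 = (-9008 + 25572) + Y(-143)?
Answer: 1/16148 ≈ 6.1927e-5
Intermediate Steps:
Y(A) = -53 + A
V = 16367 (V = -1 + ((-9008 + 25572) + (-53 - 143)) = -1 + (16564 - 196) = -1 + 16368 = 16367)
1/(V + O(9, 287)) = 1/(16367 - 219) = 1/16148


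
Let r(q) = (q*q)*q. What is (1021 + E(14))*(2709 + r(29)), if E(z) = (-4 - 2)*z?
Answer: 25390826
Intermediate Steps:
r(q) = q**3 (r(q) = q**2*q = q**3)
E(z) = -6*z
(1021 + E(14))*(2709 + r(29)) = (1021 - 6*14)*(2709 + 29**3) = (1021 - 84)*(2709 + 24389) = 937*27098 = 25390826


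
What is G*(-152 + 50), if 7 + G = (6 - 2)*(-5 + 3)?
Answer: 1530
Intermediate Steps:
G = -15 (G = -7 + (6 - 2)*(-5 + 3) = -7 + 4*(-2) = -7 - 8 = -15)
G*(-152 + 50) = -15*(-152 + 50) = -15*(-102) = 1530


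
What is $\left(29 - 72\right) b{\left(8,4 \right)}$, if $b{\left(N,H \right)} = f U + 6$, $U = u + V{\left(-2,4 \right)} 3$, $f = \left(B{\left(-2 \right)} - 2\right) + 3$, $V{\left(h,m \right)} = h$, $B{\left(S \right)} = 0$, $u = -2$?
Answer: $86$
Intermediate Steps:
$f = 1$ ($f = \left(0 - 2\right) + 3 = -2 + 3 = 1$)
$U = -8$ ($U = -2 - 6 = -8$)
$b{\left(N,H \right)} = -2$ ($b{\left(N,H \right)} = 1 \left(-8\right) + 6 = -8 + 6 = -2$)
$\left(29 - 72\right) b{\left(8,4 \right)} = \left(29 - 72\right) \left(-2\right) = \left(-43\right) \left(-2\right) = 86$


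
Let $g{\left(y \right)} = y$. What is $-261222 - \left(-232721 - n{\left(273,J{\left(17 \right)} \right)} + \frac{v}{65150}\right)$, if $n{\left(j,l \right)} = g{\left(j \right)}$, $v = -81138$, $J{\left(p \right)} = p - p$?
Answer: $- \frac{919486531}{32575} \approx -28227.0$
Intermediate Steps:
$J{\left(p \right)} = 0$
$n{\left(j,l \right)} = j$
$-261222 - \left(-232721 - n{\left(273,J{\left(17 \right)} \right)} + \frac{v}{65150}\right) = -261222 + \left(\left(162124 + 273\right) + \left(70597 - - \frac{81138}{65150}\right)\right) = -261222 + \left(162397 + \left(70597 - \left(-81138\right) \frac{1}{65150}\right)\right) = -261222 + \left(162397 + \left(70597 - - \frac{40569}{32575}\right)\right) = -261222 + \left(162397 + \left(70597 + \frac{40569}{32575}\right)\right) = -261222 + \left(162397 + \frac{2299737844}{32575}\right) = -261222 + \frac{7589820119}{32575} = - \frac{919486531}{32575}$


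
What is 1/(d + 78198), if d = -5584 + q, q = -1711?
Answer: 1/70903 ≈ 1.4104e-5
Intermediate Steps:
d = -7295 (d = -5584 - 1711 = -7295)
1/(d + 78198) = 1/(-7295 + 78198) = 1/70903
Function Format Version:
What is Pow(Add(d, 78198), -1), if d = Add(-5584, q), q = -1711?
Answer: Rational(1, 70903) ≈ 1.4104e-5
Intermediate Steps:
d = -7295 (d = Add(-5584, -1711) = -7295)
Pow(Add(d, 78198), -1) = Pow(Add(-7295, 78198), -1) = Pow(70903, -1) = Rational(1, 70903)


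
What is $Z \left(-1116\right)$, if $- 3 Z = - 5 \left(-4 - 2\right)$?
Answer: $11160$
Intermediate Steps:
$Z = -10$ ($Z = - \frac{\left(-5\right) \left(-4 - 2\right)}{3} = - \frac{\left(-5\right) \left(-6\right)}{3} = \left(- \frac{1}{3}\right) 30 = -10$)
$Z \left(-1116\right) = \left(-10\right) \left(-1116\right) = 11160$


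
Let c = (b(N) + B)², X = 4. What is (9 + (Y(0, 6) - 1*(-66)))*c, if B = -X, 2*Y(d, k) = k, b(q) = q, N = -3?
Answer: 3822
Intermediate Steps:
Y(d, k) = k/2
B = -4 (B = -1*4 = -4)
c = 49 (c = (-3 - 4)² = (-7)² = 49)
(9 + (Y(0, 6) - 1*(-66)))*c = (9 + ((½)*6 - 1*(-66)))*49 = (9 + (3 + 66))*49 = (9 + 69)*49 = 78*49 = 3822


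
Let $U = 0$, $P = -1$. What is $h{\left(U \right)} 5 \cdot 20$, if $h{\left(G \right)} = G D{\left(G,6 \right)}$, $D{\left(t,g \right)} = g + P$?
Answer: $0$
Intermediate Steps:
$D{\left(t,g \right)} = -1 + g$ ($D{\left(t,g \right)} = g - 1 = -1 + g$)
$h{\left(G \right)} = 5 G$ ($h{\left(G \right)} = G \left(-1 + 6\right) = G 5 = 5 G$)
$h{\left(U \right)} 5 \cdot 20 = 5 \cdot 0 \cdot 5 \cdot 20 = 0 \cdot 5 \cdot 20 = 0 \cdot 20 = 0$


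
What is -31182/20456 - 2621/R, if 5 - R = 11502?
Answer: -152442139/117591316 ≈ -1.2964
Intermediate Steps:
R = -11497 (R = 5 - 1*11502 = 5 - 11502 = -11497)
-31182/20456 - 2621/R = -31182/20456 - 2621/(-11497) = -31182*1/20456 - 2621*(-1/11497) = -15591/10228 + 2621/11497 = -152442139/117591316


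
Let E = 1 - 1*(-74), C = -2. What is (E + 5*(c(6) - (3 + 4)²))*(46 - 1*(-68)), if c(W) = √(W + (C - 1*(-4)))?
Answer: -19380 + 1140*√2 ≈ -17768.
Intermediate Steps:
c(W) = √(2 + W) (c(W) = √(W + (-2 - 1*(-4))) = √(W + (-2 + 4)) = √(W + 2) = √(2 + W))
E = 75 (E = 1 + 74 = 75)
(E + 5*(c(6) - (3 + 4)²))*(46 - 1*(-68)) = (75 + 5*(√(2 + 6) - (3 + 4)²))*(46 - 1*(-68)) = (75 + 5*(√8 - 1*7²))*(46 + 68) = (75 + 5*(2*√2 - 1*49))*114 = (75 + 5*(2*√2 - 49))*114 = (75 + 5*(-49 + 2*√2))*114 = (75 + (-245 + 10*√2))*114 = (-170 + 10*√2)*114 = -19380 + 1140*√2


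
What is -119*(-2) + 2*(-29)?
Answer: 180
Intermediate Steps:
-119*(-2) + 2*(-29) = 238 - 58 = 180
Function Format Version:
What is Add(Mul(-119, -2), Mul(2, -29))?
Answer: 180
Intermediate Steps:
Add(Mul(-119, -2), Mul(2, -29)) = Add(238, -58) = 180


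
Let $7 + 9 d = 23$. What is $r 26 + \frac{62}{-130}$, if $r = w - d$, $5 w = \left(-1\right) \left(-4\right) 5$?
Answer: $\frac{33521}{585} \approx 57.301$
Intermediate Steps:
$d = \frac{16}{9}$ ($d = - \frac{7}{9} + \frac{1}{9} \cdot 23 = - \frac{7}{9} + \frac{23}{9} = \frac{16}{9} \approx 1.7778$)
$w = 4$ ($w = \frac{\left(-1\right) \left(-4\right) 5}{5} = \frac{4 \cdot 5}{5} = \frac{1}{5} \cdot 20 = 4$)
$r = \frac{20}{9}$ ($r = 4 - \frac{16}{9} = \frac{20}{9} \approx 2.2222$)
$r 26 + \frac{62}{-130} = \frac{20}{9} \cdot 26 + \frac{62}{-130} = \frac{520}{9} + 62 \left(- \frac{1}{130}\right) = \frac{520}{9} - \frac{31}{65} = \frac{33521}{585}$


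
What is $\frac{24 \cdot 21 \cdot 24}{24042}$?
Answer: $\frac{2016}{4007} \approx 0.50312$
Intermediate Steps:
$\frac{24 \cdot 21 \cdot 24}{24042} = 504 \cdot 24 \cdot \frac{1}{24042} = 12096 \cdot \frac{1}{24042} = \frac{2016}{4007}$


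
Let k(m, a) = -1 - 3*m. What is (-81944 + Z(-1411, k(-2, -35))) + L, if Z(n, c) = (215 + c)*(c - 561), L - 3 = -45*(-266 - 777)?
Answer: -157326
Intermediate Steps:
k(m, a) = -1 - 3*m
L = 46938 (L = 3 - 45*(-266 - 777) = 3 - 45*(-1043) = 3 + 46935 = 46938)
Z(n, c) = (-561 + c)*(215 + c) (Z(n, c) = (215 + c)*(-561 + c) = (-561 + c)*(215 + c))
(-81944 + Z(-1411, k(-2, -35))) + L = (-81944 + (-120615 + (-1 - 3*(-2))**2 - 346*(-1 - 3*(-2)))) + 46938 = (-81944 + (-120615 + (-1 + 6)**2 - 346*(-1 + 6))) + 46938 = (-81944 + (-120615 + 5**2 - 346*5)) + 46938 = (-81944 + (-120615 + 25 - 1730)) + 46938 = (-81944 - 122320) + 46938 = -204264 + 46938 = -157326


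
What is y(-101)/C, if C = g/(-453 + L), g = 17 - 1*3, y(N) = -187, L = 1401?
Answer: -88638/7 ≈ -12663.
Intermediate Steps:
g = 14 (g = 17 - 3 = 14)
C = 7/474 (C = 14/(-453 + 1401) = 14/948 = (1/948)*14 = 7/474 ≈ 0.014768)
y(-101)/C = -187/7/474 = -187*474/7 = -88638/7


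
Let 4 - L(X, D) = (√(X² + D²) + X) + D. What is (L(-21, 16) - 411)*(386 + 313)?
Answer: -280998 - 699*√697 ≈ -2.9945e+5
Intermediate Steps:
L(X, D) = 4 - D - X - √(D² + X²) (L(X, D) = 4 - ((√(X² + D²) + X) + D) = 4 - ((√(D² + X²) + X) + D) = 4 - ((X + √(D² + X²)) + D) = 4 - (D + X + √(D² + X²)) = 4 + (-D - X - √(D² + X²)) = 4 - D - X - √(D² + X²))
(L(-21, 16) - 411)*(386 + 313) = ((4 - 1*16 - 1*(-21) - √(16² + (-21)²)) - 411)*(386 + 313) = ((4 - 16 + 21 - √(256 + 441)) - 411)*699 = ((4 - 16 + 21 - √697) - 411)*699 = ((9 - √697) - 411)*699 = (-402 - √697)*699 = -280998 - 699*√697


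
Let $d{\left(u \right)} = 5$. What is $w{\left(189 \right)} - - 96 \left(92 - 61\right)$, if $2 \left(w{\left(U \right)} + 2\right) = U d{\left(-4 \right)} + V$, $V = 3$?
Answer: $3448$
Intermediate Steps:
$w{\left(U \right)} = - \frac{1}{2} + \frac{5 U}{2}$ ($w{\left(U \right)} = -2 + \frac{U 5 + 3}{2} = -2 + \frac{5 U + 3}{2} = -2 + \frac{3 + 5 U}{2} = -2 + \left(\frac{3}{2} + \frac{5 U}{2}\right) = - \frac{1}{2} + \frac{5 U}{2}$)
$w{\left(189 \right)} - - 96 \left(92 - 61\right) = \left(- \frac{1}{2} + \frac{5}{2} \cdot 189\right) - - 96 \left(92 - 61\right) = \left(- \frac{1}{2} + \frac{945}{2}\right) - \left(-96\right) 31 = 472 - -2976 = 472 + 2976 = 3448$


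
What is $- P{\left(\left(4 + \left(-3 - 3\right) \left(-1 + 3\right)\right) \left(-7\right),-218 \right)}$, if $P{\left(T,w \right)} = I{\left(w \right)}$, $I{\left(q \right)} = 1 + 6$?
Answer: $-7$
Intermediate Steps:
$I{\left(q \right)} = 7$
$P{\left(T,w \right)} = 7$
$- P{\left(\left(4 + \left(-3 - 3\right) \left(-1 + 3\right)\right) \left(-7\right),-218 \right)} = \left(-1\right) 7 = -7$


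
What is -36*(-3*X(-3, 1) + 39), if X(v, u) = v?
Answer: -1728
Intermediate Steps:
-36*(-3*X(-3, 1) + 39) = -36*(-3*(-3) + 39) = -36*(9 + 39) = -36*48 = -1728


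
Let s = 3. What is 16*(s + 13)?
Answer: 256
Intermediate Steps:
16*(s + 13) = 16*(3 + 13) = 16*16 = 256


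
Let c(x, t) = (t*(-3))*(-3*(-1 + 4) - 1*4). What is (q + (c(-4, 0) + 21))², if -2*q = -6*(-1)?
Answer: 324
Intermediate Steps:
c(x, t) = 39*t (c(x, t) = (-3*t)*(-3*3 - 4) = (-3*t)*(-9 - 4) = -3*t*(-13) = 39*t)
q = -3 (q = -(-3)*(-1) = -½*6 = -3)
(q + (c(-4, 0) + 21))² = (-3 + (39*0 + 21))² = (-3 + (0 + 21))² = (-3 + 21)² = 18² = 324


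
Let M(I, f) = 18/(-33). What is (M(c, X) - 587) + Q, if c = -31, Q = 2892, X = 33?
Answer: 25349/11 ≈ 2304.5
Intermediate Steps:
M(I, f) = -6/11 (M(I, f) = 18*(-1/33) = -6/11)
(M(c, X) - 587) + Q = (-6/11 - 587) + 2892 = -6463/11 + 2892 = 25349/11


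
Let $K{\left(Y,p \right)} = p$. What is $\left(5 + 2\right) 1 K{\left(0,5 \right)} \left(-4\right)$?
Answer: $-140$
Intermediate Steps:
$\left(5 + 2\right) 1 K{\left(0,5 \right)} \left(-4\right) = \left(5 + 2\right) 1 \cdot 5 \left(-4\right) = 7 \cdot 1 \cdot 5 \left(-4\right) = 7 \cdot 5 \left(-4\right) = 35 \left(-4\right) = -140$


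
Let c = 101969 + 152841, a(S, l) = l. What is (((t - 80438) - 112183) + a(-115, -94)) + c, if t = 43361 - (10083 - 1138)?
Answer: 96511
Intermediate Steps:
c = 254810
t = 34416 (t = 43361 - 1*8945 = 43361 - 8945 = 34416)
(((t - 80438) - 112183) + a(-115, -94)) + c = (((34416 - 80438) - 112183) - 94) + 254810 = ((-46022 - 112183) - 94) + 254810 = (-158205 - 94) + 254810 = -158299 + 254810 = 96511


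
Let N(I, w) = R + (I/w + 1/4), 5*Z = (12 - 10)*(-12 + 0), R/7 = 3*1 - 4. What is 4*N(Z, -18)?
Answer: -389/15 ≈ -25.933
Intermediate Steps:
R = -7 (R = 7*(3*1 - 4) = 7*(3 - 4) = 7*(-1) = -7)
Z = -24/5 (Z = ((12 - 10)*(-12 + 0))/5 = (2*(-12))/5 = (⅕)*(-24) = -24/5 ≈ -4.8000)
N(I, w) = -27/4 + I/w (N(I, w) = -7 + (I/w + 1/4) = -7 + (I/w + 1*(¼)) = -7 + (I/w + ¼) = -7 + (¼ + I/w) = -27/4 + I/w)
4*N(Z, -18) = 4*(-27/4 - 24/5/(-18)) = 4*(-27/4 - 24/5*(-1/18)) = 4*(-27/4 + 4/15) = 4*(-389/60) = -389/15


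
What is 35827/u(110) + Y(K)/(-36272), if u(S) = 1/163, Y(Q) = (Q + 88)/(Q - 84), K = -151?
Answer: 49777996539857/8523920 ≈ 5.8398e+6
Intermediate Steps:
Y(Q) = (88 + Q)/(-84 + Q)
u(S) = 1/163
35827/u(110) + Y(K)/(-36272) = 35827/(1/163) + ((88 - 151)/(-84 - 151))/(-36272) = 35827*163 + (-63/(-235))*(-1/36272) = 5839801 - 1/235*(-63)*(-1/36272) = 5839801 + (63/235)*(-1/36272) = 5839801 - 63/8523920 = 49777996539857/8523920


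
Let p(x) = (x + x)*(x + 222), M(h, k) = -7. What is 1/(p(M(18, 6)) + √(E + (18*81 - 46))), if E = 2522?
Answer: -215/646869 - √3934/9056166 ≈ -0.00033930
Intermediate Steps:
p(x) = 2*x*(222 + x) (p(x) = (2*x)*(222 + x) = 2*x*(222 + x))
1/(p(M(18, 6)) + √(E + (18*81 - 46))) = 1/(2*(-7)*(222 - 7) + √(2522 + (18*81 - 46))) = 1/(2*(-7)*215 + √(2522 + (1458 - 46))) = 1/(-3010 + √(2522 + 1412)) = 1/(-3010 + √3934)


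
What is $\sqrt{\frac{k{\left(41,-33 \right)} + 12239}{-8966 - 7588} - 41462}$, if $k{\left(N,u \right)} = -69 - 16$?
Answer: $\frac{i \sqrt{2840559221127}}{8277} \approx 203.62 i$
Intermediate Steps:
$k{\left(N,u \right)} = -85$ ($k{\left(N,u \right)} = -69 - 16 = -85$)
$\sqrt{\frac{k{\left(41,-33 \right)} + 12239}{-8966 - 7588} - 41462} = \sqrt{\frac{-85 + 12239}{-8966 - 7588} - 41462} = \sqrt{\frac{12154}{-16554} - 41462} = \sqrt{12154 \left(- \frac{1}{16554}\right) - 41462} = \sqrt{- \frac{6077}{8277} - 41462} = \sqrt{- \frac{343187051}{8277}} = \frac{i \sqrt{2840559221127}}{8277}$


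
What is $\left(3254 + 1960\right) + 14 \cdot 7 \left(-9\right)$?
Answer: $4332$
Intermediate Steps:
$\left(3254 + 1960\right) + 14 \cdot 7 \left(-9\right) = 5214 + 98 \left(-9\right) = 5214 - 882 = 4332$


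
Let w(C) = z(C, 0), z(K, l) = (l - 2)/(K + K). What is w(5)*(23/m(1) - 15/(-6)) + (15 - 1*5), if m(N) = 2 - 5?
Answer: 331/30 ≈ 11.033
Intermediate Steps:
z(K, l) = (-2 + l)/(2*K) (z(K, l) = (-2 + l)/((2*K)) = (-2 + l)*(1/(2*K)) = (-2 + l)/(2*K))
m(N) = -3
w(C) = -1/C (w(C) = (-2 + 0)/(2*C) = (½)*(-2)/C = -1/C)
w(5)*(23/m(1) - 15/(-6)) + (15 - 1*5) = (-1/5)*(23/(-3) - 15/(-6)) + (15 - 1*5) = (-1*⅕)*(23*(-⅓) - 15*(-⅙)) + (15 - 5) = -(-23/3 + 5/2)/5 + 10 = -⅕*(-31/6) + 10 = 31/30 + 10 = 331/30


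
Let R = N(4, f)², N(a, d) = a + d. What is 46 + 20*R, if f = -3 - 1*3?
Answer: 126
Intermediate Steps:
f = -6 (f = -3 - 3 = -6)
R = 4 (R = (4 - 6)² = (-2)² = 4)
46 + 20*R = 46 + 20*4 = 46 + 80 = 126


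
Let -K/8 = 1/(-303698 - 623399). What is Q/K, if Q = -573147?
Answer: -531362864259/8 ≈ -6.6420e+10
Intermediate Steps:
K = 8/927097 (K = -8/(-303698 - 623399) = -8/(-927097) = -8*(-1/927097) = 8/927097 ≈ 8.6291e-6)
Q/K = -573147/8/927097 = -573147*927097/8 = -531362864259/8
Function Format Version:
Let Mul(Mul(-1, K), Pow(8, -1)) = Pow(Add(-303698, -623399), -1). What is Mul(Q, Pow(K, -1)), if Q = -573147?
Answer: Rational(-531362864259, 8) ≈ -6.6420e+10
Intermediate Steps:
K = Rational(8, 927097) (K = Mul(-8, Pow(Add(-303698, -623399), -1)) = Mul(-8, Pow(-927097, -1)) = Mul(-8, Rational(-1, 927097)) = Rational(8, 927097) ≈ 8.6291e-6)
Mul(Q, Pow(K, -1)) = Mul(-573147, Pow(Rational(8, 927097), -1)) = Mul(-573147, Rational(927097, 8)) = Rational(-531362864259, 8)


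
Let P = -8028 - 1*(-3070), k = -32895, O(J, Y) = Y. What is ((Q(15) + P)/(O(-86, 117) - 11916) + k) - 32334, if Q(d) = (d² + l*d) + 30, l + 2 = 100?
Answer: -769633738/11799 ≈ -65229.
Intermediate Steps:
l = 98 (l = -2 + 100 = 98)
Q(d) = 30 + d² + 98*d (Q(d) = (d² + 98*d) + 30 = 30 + d² + 98*d)
P = -4958 (P = -8028 + 3070 = -4958)
((Q(15) + P)/(O(-86, 117) - 11916) + k) - 32334 = (((30 + 15² + 98*15) - 4958)/(117 - 11916) - 32895) - 32334 = (((30 + 225 + 1470) - 4958)/(-11799) - 32895) - 32334 = ((1725 - 4958)*(-1/11799) - 32895) - 32334 = (-3233*(-1/11799) - 32895) - 32334 = (3233/11799 - 32895) - 32334 = -388124872/11799 - 32334 = -769633738/11799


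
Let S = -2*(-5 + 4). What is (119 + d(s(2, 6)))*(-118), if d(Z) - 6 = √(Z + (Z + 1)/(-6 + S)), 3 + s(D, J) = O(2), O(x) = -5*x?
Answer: -14750 - 118*I*√10 ≈ -14750.0 - 373.15*I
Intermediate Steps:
s(D, J) = -13 (s(D, J) = -3 - 5*2 = -3 - 10 = -13)
S = 2 (S = -2*(-1) = 2)
d(Z) = 6 + √(-¼ + 3*Z/4) (d(Z) = 6 + √(Z + (Z + 1)/(-6 + 2)) = 6 + √(Z + (1 + Z)/(-4)) = 6 + √(Z + (1 + Z)*(-¼)) = 6 + √(Z + (-¼ - Z/4)) = 6 + √(-¼ + 3*Z/4))
(119 + d(s(2, 6)))*(-118) = (119 + (6 + √(-1 + 3*(-13))/2))*(-118) = (119 + (6 + √(-1 - 39)/2))*(-118) = (119 + (6 + √(-40)/2))*(-118) = (119 + (6 + (2*I*√10)/2))*(-118) = (119 + (6 + I*√10))*(-118) = (125 + I*√10)*(-118) = -14750 - 118*I*√10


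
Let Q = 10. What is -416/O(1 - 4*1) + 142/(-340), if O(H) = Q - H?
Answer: -5511/170 ≈ -32.418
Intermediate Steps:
O(H) = 10 - H
-416/O(1 - 4*1) + 142/(-340) = -416/(10 - (1 - 4*1)) + 142/(-340) = -416/(10 - (1 - 4)) + 142*(-1/340) = -416/(10 - 1*(-3)) - 71/170 = -416/(10 + 3) - 71/170 = -416/13 - 71/170 = -416*1/13 - 71/170 = -32 - 71/170 = -5511/170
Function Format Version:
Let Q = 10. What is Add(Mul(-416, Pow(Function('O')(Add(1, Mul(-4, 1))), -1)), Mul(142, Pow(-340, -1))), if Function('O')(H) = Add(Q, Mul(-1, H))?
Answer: Rational(-5511, 170) ≈ -32.418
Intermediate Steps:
Function('O')(H) = Add(10, Mul(-1, H))
Add(Mul(-416, Pow(Function('O')(Add(1, Mul(-4, 1))), -1)), Mul(142, Pow(-340, -1))) = Add(Mul(-416, Pow(Add(10, Mul(-1, Add(1, Mul(-4, 1)))), -1)), Mul(142, Pow(-340, -1))) = Add(Mul(-416, Pow(Add(10, Mul(-1, Add(1, -4))), -1)), Mul(142, Rational(-1, 340))) = Add(Mul(-416, Pow(Add(10, Mul(-1, -3)), -1)), Rational(-71, 170)) = Add(Mul(-416, Pow(Add(10, 3), -1)), Rational(-71, 170)) = Add(Mul(-416, Pow(13, -1)), Rational(-71, 170)) = Add(Mul(-416, Rational(1, 13)), Rational(-71, 170)) = Add(-32, Rational(-71, 170)) = Rational(-5511, 170)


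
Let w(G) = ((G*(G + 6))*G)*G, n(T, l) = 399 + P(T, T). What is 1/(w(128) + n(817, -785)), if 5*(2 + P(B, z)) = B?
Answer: 5/1405094642 ≈ 3.5585e-9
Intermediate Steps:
P(B, z) = -2 + B/5
n(T, l) = 397 + T/5 (n(T, l) = 399 + (-2 + T/5) = 397 + T/5)
w(G) = G³*(6 + G) (w(G) = ((G*(6 + G))*G)*G = (G²*(6 + G))*G = G³*(6 + G))
1/(w(128) + n(817, -785)) = 1/(128³*(6 + 128) + (397 + (⅕)*817)) = 1/(2097152*134 + (397 + 817/5)) = 1/(281018368 + 2802/5) = 1/(1405094642/5) = 5/1405094642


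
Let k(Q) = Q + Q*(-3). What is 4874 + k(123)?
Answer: 4628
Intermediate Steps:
k(Q) = -2*Q (k(Q) = Q - 3*Q = -2*Q)
4874 + k(123) = 4874 - 2*123 = 4874 - 246 = 4628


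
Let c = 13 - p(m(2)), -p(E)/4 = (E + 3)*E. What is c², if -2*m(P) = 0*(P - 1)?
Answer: 169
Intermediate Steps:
m(P) = 0 (m(P) = -0*(P - 1) = -0*(-1 + P) = -½*0 = 0)
p(E) = -4*E*(3 + E) (p(E) = -4*(E + 3)*E = -4*(3 + E)*E = -4*E*(3 + E))
c = 13 (c = 13 - (-4)*0*(3 + 0) = 13 - (-4)*0*3 = 13 - 1*0 = 13 + 0 = 13)
c² = 13² = 169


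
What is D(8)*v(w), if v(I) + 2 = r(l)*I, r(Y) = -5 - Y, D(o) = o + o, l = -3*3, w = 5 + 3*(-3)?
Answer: -288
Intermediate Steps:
w = -4 (w = 5 - 9 = -4)
l = -9
D(o) = 2*o
v(I) = -2 + 4*I (v(I) = -2 + (-5 - 1*(-9))*I = -2 + (-5 + 9)*I = -2 + 4*I)
D(8)*v(w) = (2*8)*(-2 + 4*(-4)) = 16*(-2 - 16) = 16*(-18) = -288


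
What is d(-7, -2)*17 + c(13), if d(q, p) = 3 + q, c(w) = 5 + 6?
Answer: -57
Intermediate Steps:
c(w) = 11
d(-7, -2)*17 + c(13) = (3 - 7)*17 + 11 = -4*17 + 11 = -68 + 11 = -57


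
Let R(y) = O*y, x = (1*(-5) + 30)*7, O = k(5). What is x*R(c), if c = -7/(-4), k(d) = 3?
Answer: 3675/4 ≈ 918.75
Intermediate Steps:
O = 3
x = 175 (x = (-5 + 30)*7 = 25*7 = 175)
c = 7/4 (c = -7*(-¼) = 7/4 ≈ 1.7500)
R(y) = 3*y
x*R(c) = 175*(3*(7/4)) = 175*(21/4) = 3675/4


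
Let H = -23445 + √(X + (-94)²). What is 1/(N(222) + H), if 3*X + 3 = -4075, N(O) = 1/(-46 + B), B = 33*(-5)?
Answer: -1565692584/36707170749209 - 44521*√67290/73414341498418 ≈ -4.2811e-5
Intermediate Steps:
B = -165
N(O) = -1/211 (N(O) = 1/(-46 - 165) = 1/(-211) = -1/211)
X = -4078/3 (X = -1 + (⅓)*(-4075) = -1 - 4075/3 = -4078/3 ≈ -1359.3)
H = -23445 + √67290/3 (H = -23445 + √(-4078/3 + (-94)²) = -23445 + √(-4078/3 + 8836) = -23445 + √(22430/3) = -23445 + √67290/3 ≈ -23359.)
1/(N(222) + H) = 1/(-1/211 + (-23445 + √67290/3)) = 1/(-4946896/211 + √67290/3)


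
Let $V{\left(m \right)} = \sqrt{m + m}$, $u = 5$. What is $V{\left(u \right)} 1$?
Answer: $\sqrt{10} \approx 3.1623$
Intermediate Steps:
$V{\left(m \right)} = \sqrt{2} \sqrt{m}$ ($V{\left(m \right)} = \sqrt{2 m} = \sqrt{2} \sqrt{m}$)
$V{\left(u \right)} 1 = \sqrt{2} \sqrt{5} \cdot 1 = \sqrt{10} \cdot 1 = \sqrt{10}$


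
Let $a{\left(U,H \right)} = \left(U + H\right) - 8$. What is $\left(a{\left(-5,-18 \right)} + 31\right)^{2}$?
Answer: $0$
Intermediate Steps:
$a{\left(U,H \right)} = -8 + H + U$ ($a{\left(U,H \right)} = \left(H + U\right) - 8 = -8 + H + U$)
$\left(a{\left(-5,-18 \right)} + 31\right)^{2} = \left(\left(-8 - 18 - 5\right) + 31\right)^{2} = \left(-31 + 31\right)^{2} = 0^{2} = 0$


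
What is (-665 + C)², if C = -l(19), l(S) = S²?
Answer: 1052676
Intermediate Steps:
C = -361 (C = -1*19² = -1*361 = -361)
(-665 + C)² = (-665 - 361)² = (-1026)² = 1052676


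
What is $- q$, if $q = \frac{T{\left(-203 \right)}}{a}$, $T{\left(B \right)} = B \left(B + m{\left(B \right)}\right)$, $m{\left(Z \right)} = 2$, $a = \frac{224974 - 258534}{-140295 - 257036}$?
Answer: $- \frac{16212296793}{33560} \approx -4.8308 \cdot 10^{5}$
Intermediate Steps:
$a = \frac{33560}{397331}$ ($a = - \frac{33560}{-397331} = \left(-33560\right) \left(- \frac{1}{397331}\right) = \frac{33560}{397331} \approx 0.084464$)
$T{\left(B \right)} = B \left(2 + B\right)$ ($T{\left(B \right)} = B \left(B + 2\right) = B \left(2 + B\right)$)
$q = \frac{16212296793}{33560}$ ($q = \frac{\left(-203\right) \left(2 - 203\right)}{\frac{33560}{397331}} = \left(-203\right) \left(-201\right) \frac{397331}{33560} = 40803 \cdot \frac{397331}{33560} = \frac{16212296793}{33560} \approx 4.8308 \cdot 10^{5}$)
$- q = \left(-1\right) \frac{16212296793}{33560} = - \frac{16212296793}{33560}$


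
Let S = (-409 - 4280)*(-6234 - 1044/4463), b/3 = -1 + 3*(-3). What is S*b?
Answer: -3913915708620/4463 ≈ -8.7697e+8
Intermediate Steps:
b = -30 (b = 3*(-1 + 3*(-3)) = 3*(-1 - 9) = 3*(-10) = -30)
S = 130463856954/4463 (S = -4689*(-6234 - 1044*1/4463) = -4689*(-6234 - 1044/4463) = -4689*(-27823386/4463) = 130463856954/4463 ≈ 2.9232e+7)
S*b = (130463856954/4463)*(-30) = -3913915708620/4463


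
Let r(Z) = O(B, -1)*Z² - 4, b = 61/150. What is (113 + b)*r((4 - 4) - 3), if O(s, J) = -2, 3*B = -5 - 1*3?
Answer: -187121/75 ≈ -2494.9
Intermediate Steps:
B = -8/3 (B = (-5 - 1*3)/3 = (-5 - 3)/3 = (⅓)*(-8) = -8/3 ≈ -2.6667)
b = 61/150 (b = 61*(1/150) = 61/150 ≈ 0.40667)
r(Z) = -4 - 2*Z² (r(Z) = -2*Z² - 4 = -4 - 2*Z²)
(113 + b)*r((4 - 4) - 3) = (113 + 61/150)*(-4 - 2*((4 - 4) - 3)²) = 17011*(-4 - 2*(0 - 3)²)/150 = 17011*(-4 - 2*(-3)²)/150 = 17011*(-4 - 2*9)/150 = 17011*(-4 - 18)/150 = (17011/150)*(-22) = -187121/75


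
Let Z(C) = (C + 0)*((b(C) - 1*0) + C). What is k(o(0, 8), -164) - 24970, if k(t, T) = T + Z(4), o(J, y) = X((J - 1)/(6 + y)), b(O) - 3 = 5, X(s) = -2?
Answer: -25086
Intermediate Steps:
b(O) = 8 (b(O) = 3 + 5 = 8)
o(J, y) = -2
Z(C) = C*(8 + C) (Z(C) = (C + 0)*((8 - 1*0) + C) = C*((8 + 0) + C) = C*(8 + C))
k(t, T) = 48 + T (k(t, T) = T + 4*(8 + 4) = T + 4*12 = T + 48 = 48 + T)
k(o(0, 8), -164) - 24970 = (48 - 164) - 24970 = -116 - 24970 = -25086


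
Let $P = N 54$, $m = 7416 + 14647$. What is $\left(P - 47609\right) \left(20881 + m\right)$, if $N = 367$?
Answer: $-1193456704$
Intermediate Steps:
$m = 22063$
$P = 19818$ ($P = 367 \cdot 54 = 19818$)
$\left(P - 47609\right) \left(20881 + m\right) = \left(19818 - 47609\right) \left(20881 + 22063\right) = \left(-27791\right) 42944 = -1193456704$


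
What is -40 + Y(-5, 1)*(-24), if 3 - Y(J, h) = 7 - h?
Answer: 32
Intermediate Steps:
Y(J, h) = -4 + h (Y(J, h) = 3 - (7 - h) = 3 + (-7 + h) = -4 + h)
-40 + Y(-5, 1)*(-24) = -40 + (-4 + 1)*(-24) = -40 - 3*(-24) = -40 + 72 = 32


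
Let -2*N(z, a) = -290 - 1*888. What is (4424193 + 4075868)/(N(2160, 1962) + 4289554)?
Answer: 8500061/4290143 ≈ 1.9813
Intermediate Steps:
N(z, a) = 589 (N(z, a) = -(-290 - 1*888)/2 = -(-290 - 888)/2 = -1/2*(-1178) = 589)
(4424193 + 4075868)/(N(2160, 1962) + 4289554) = (4424193 + 4075868)/(589 + 4289554) = 8500061/4290143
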